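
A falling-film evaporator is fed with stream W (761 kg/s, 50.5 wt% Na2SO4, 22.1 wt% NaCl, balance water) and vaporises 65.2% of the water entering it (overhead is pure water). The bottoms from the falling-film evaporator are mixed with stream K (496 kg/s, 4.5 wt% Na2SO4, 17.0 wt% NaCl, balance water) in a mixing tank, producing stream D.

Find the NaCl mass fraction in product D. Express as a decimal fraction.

0.225

Vapour removed = 0.652×0.274×761 = 135.95 kg/s; concentrate = 625.05 kg/s.
NaCl reaching the mixer = 168.18 (from concentrate) + 496×0.170 = 252.5 kg/s.
Product flow = 625.05 + 496 = 1121 kg/s; NaCl fraction = 0.225.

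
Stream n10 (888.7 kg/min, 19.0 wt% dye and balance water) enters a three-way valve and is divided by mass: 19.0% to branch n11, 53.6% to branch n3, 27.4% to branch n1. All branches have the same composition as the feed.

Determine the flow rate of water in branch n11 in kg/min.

Branch n11 total = 0.190×888.7 = 168.85 kg/min.
water in n11 = 0.810×168.85 = 136.77 kg/min.

136.8 kg/min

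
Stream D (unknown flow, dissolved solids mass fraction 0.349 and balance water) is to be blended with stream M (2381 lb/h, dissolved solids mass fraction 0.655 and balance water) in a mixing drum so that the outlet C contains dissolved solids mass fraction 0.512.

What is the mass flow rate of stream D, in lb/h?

2089 lb/h

Let D be the unknown flow. Total out = 2381 + D.
dissolved solids balance: 1559.6 + 0.349·D = 0.512·(2381 + D)
(0.349 − 0.512)·D = 0.512×2381 − 1559.6 = -340.48
D = -340.48 / -0.163 = 2088.9 lb/h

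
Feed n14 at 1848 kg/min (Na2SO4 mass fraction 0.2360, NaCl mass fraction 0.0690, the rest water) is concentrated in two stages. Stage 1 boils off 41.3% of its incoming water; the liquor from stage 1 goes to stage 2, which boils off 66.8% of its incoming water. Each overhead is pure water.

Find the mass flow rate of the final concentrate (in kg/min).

813.9 kg/min

water in feed = 1848×0.695 = 1284.4 kg/min.
After stage 1: water left = (1−0.413)×1284.4 = 753.92; stream total = 1317.6 kg/min.
After stage 2: water left = (1−0.668)×753.92 = 250.3; final concentrate = 813.94 kg/min.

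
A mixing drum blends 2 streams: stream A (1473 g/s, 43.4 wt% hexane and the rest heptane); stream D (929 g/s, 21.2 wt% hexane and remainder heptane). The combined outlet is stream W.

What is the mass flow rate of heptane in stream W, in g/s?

1566 g/s

heptane out = heptane in = 1473×0.566 + 929×0.788 = 1565.8 g/s.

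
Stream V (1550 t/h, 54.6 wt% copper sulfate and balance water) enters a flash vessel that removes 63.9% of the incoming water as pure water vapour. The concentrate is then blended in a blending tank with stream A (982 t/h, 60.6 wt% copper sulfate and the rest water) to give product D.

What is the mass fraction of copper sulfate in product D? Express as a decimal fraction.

Vapour removed = 0.639×0.454×1550 = 449.66 t/h; concentrate = 1100.3 t/h.
copper sulfate reaching the mixer = 846.3 (from concentrate) + 982×0.606 = 1441.4 t/h.
Product flow = 1100.3 + 982 = 2082.3 t/h; copper sulfate fraction = 0.692.

0.692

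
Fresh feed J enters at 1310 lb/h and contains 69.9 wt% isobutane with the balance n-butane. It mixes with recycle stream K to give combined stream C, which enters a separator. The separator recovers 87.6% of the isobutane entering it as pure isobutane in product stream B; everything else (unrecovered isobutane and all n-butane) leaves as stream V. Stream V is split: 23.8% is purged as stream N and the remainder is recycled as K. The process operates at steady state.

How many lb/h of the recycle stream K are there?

1358 lb/h

n-butane enters only via J and leaves only via the purge: 1310×0.301 = 0.238×(n-butane in V), and the separator passes all n-butane, so n-butane in C = n-butane in V = 1656.8 lb/h.
isobutane in C: m_A = 1310×0.699 + (1−0.238)·(1−0.876)·m_A, so m_A = 915.69/0.9055 = 1011.2 lb/h.
V = (1−0.876)×1011.2 + 1656.8 = 1782.2 lb/h.
Recycle K = (1−0.238)×1782.2 = 1358 lb/h.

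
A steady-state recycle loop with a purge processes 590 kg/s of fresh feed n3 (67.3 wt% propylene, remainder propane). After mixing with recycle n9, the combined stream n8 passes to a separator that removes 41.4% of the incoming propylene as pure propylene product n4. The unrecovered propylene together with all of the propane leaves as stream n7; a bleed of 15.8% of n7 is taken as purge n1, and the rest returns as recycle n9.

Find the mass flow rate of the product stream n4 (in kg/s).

324.5 kg/s

propylene in n8: m_A = 590×0.673 + (1−0.158)·(1−0.414)·m_A, so m_A = 397.07/0.5066 = 783.81 kg/s.
Product n4 = 0.414×783.81 = 324.5 kg/s.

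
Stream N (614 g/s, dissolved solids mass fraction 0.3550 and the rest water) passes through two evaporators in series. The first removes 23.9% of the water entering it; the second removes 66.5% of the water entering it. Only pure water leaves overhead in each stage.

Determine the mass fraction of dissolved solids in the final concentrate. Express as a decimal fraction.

0.6834

water in feed = 614×0.645 = 396.03 g/s.
After stage 1: water left = (1−0.239)×396.03 = 301.38; stream total = 519.35 g/s.
After stage 2: water left = (1−0.665)×301.38 = 100.96; final concentrate = 318.93 g/s.
dissolved solids fraction = 217.97/318.93 = 0.6834.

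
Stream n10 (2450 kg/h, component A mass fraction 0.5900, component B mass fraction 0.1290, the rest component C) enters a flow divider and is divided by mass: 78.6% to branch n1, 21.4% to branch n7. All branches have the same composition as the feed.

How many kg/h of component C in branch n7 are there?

Branch n7 total = 0.214×2450 = 524.3 kg/h.
component C in n7 = 0.281×524.3 = 147.33 kg/h.

147.3 kg/h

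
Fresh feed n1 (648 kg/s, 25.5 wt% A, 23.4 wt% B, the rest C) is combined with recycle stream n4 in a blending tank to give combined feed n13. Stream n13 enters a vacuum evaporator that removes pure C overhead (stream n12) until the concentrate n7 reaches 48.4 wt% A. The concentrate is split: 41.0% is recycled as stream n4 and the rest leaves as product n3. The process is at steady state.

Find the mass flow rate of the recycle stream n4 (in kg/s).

Overall A balance (none leaves overhead): A in fresh feed = A in product, i.e. 648×0.255 = (1−0.410)·n7·0.484.
n7 = 165.24/(0.484×0.590) = 578.65 kg/s.
Recycle n4 = 0.410×578.65 = 237.25 kg/s.

237.2 kg/s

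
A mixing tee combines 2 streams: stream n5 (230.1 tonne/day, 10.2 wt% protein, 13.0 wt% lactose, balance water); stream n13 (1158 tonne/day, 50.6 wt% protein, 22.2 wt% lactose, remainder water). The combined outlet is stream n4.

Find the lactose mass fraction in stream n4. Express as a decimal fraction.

0.207

Total flow out = 230.1 + 1158 = 1388.1 tonne/day.
lactose in = 230.1×0.130 + 1158×0.222 = 286.99 tonne/day.
lactose mass fraction in n4 = 286.99/1388.1 = 0.207.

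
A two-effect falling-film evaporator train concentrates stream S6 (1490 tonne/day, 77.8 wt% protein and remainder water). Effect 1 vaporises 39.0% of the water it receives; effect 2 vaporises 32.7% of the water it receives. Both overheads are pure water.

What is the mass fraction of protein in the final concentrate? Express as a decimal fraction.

0.895

water in feed = 1490×0.222 = 330.78 tonne/day.
After stage 1: water left = (1−0.390)×330.78 = 201.78; stream total = 1361 tonne/day.
After stage 2: water left = (1−0.327)×201.78 = 135.8; final concentrate = 1295 tonne/day.
protein fraction = 1159.2/1295 = 0.895.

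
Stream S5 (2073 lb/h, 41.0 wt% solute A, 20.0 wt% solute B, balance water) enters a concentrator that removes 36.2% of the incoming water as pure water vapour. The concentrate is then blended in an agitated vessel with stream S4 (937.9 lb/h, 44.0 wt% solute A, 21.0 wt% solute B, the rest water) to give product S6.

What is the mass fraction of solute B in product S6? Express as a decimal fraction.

Vapour removed = 0.362×0.390×2073 = 292.67 lb/h; concentrate = 1780.3 lb/h.
solute B reaching the mixer = 414.6 (from concentrate) + 937.9×0.210 = 611.56 lb/h.
Product flow = 1780.3 + 937.9 = 2718.2 lb/h; solute B fraction = 0.225.

0.225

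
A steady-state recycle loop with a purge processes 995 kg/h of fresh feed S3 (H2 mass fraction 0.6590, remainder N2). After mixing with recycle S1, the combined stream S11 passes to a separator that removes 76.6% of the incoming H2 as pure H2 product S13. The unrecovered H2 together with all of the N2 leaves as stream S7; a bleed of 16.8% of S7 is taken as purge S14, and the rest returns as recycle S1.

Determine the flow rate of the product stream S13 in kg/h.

623.7 kg/h

H2 in S11: m_A = 995×0.659 + (1−0.168)·(1−0.766)·m_A, so m_A = 655.71/0.8053 = 814.22 kg/h.
Product S13 = 0.766×814.22 = 623.7 kg/h.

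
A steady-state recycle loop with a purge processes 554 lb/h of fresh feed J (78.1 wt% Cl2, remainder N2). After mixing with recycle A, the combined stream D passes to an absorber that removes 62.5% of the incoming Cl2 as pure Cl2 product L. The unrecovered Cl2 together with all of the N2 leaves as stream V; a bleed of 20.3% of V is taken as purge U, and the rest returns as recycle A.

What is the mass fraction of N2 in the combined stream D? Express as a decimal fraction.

0.492

N2 enters only via J and leaves only via the purge: 554×0.219 = 0.203×(N2 in V), and the absorber passes all N2, so N2 in D = N2 in V = 597.67 lb/h.
Cl2 in D: m_A = 554×0.781 + (1−0.203)·(1−0.625)·m_A, so m_A = 432.67/0.7011 = 617.11 lb/h.
D = 617.11 + 597.67 = 1214.8 lb/h.
N2 fraction in D = 597.67/1214.8 = 0.492.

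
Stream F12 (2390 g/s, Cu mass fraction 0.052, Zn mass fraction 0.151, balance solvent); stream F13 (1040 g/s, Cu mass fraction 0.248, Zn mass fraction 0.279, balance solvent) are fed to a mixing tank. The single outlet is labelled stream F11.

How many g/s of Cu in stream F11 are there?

382.2 g/s

Cu out = Cu in = 2390×0.052 + 1040×0.248 = 382.2 g/s.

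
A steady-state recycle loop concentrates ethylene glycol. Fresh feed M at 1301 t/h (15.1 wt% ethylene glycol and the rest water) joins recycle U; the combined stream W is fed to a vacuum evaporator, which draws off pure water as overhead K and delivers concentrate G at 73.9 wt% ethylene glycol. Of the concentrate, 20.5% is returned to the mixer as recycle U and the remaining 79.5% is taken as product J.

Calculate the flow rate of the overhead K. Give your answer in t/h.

1035 t/h

Overall ethylene glycol balance (none leaves overhead): ethylene glycol in fresh feed = ethylene glycol in product, i.e. 1301×0.151 = (1−0.205)·G·0.739.
G = 196.45/(0.739×0.795) = 334.38 t/h.
Recycle U = 0.205×334.38 = 68.548 t/h.
Combined feed W = 1301 + 68.548 = 1369.5 t/h.
Overhead K = W − G = 1369.5 − 334.38 = 1035.2 t/h.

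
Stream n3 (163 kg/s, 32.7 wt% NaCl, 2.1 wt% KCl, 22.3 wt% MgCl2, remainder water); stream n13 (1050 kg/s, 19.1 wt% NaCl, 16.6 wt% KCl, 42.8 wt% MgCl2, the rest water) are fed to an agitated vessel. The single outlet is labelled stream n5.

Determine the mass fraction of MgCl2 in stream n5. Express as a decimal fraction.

Total flow out = 163 + 1050 = 1213 kg/s.
MgCl2 in = 163×0.223 + 1050×0.428 = 485.75 kg/s.
MgCl2 mass fraction in n5 = 485.75/1213 = 0.400.

0.400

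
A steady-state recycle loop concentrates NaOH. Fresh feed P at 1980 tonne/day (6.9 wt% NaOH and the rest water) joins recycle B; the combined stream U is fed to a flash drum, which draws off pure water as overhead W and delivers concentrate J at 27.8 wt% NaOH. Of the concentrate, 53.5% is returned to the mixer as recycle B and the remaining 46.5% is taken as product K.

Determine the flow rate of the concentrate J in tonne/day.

1057 tonne/day

Overall NaOH balance (none leaves overhead): NaOH in fresh feed = NaOH in product, i.e. 1980×0.069 = (1−0.535)·J·0.278.
J = 136.62/(0.278×0.465) = 1056.9 tonne/day.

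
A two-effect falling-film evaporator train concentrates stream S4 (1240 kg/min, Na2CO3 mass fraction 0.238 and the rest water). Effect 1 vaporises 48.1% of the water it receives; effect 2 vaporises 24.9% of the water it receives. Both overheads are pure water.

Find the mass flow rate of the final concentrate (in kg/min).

663.4 kg/min

water in feed = 1240×0.762 = 944.88 kg/min.
After stage 1: water left = (1−0.481)×944.88 = 490.39; stream total = 785.51 kg/min.
After stage 2: water left = (1−0.249)×490.39 = 368.28; final concentrate = 663.4 kg/min.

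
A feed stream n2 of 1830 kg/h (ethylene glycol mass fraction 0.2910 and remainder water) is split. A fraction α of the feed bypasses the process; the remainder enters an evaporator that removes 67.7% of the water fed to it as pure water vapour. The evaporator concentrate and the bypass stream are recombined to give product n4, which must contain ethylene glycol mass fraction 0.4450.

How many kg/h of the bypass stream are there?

510.6 kg/h

All 1830×0.291 = 532.53 kg/h of ethylene glycol reaches n4, so n4 = 532.53/0.445 = 1196.7 kg/h and vapour = 633.3 kg/h.
The evaporator receives (1−α)·1830 of feed at 0.709 water and removes 0.677 of that water:
0.677×0.709×(1−α)×1830 = 633.3
(1−α) = 633.3/878.39 = 0.7210;  α = 0.2790.
Bypass flow = 0.2790×1830 = 510.6 kg/h.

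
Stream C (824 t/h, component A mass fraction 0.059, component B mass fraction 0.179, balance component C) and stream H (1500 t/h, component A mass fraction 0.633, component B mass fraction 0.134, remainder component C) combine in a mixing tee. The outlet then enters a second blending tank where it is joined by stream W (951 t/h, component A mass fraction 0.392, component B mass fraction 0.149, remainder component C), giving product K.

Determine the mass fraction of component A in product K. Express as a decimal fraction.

0.419

Overall, product flow = 3275 t/h.
component A in = 824×0.059 + 1500×0.633 + 951×0.392 = 1370.9 t/h.
component A fraction in K = 0.419.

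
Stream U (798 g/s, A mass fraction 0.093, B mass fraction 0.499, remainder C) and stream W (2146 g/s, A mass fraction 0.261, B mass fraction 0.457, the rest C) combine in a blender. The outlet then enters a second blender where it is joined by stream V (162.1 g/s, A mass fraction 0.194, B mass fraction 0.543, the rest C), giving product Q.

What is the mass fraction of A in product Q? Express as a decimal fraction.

0.214

Overall, product flow = 3106.1 g/s.
A in = 798×0.093 + 2146×0.261 + 162.1×0.194 = 665.77 g/s.
A fraction in Q = 0.214.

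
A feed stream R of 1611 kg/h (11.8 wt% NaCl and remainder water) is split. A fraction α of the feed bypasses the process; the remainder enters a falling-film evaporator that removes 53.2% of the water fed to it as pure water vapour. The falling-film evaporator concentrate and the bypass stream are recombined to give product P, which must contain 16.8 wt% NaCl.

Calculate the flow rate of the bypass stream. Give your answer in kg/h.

589.2 kg/h

All 1611×0.118 = 190.1 kg/h of NaCl reaches P, so P = 190.1/0.168 = 1131.5 kg/h and vapour = 479.46 kg/h.
The evaporator receives (1−α)·1611 of feed at 0.882 water and removes 0.532 of that water:
0.532×0.882×(1−α)×1611 = 479.46
(1−α) = 479.46/755.92 = 0.6343;  α = 0.3657.
Bypass flow = 0.3657×1611 = 589.18 kg/h.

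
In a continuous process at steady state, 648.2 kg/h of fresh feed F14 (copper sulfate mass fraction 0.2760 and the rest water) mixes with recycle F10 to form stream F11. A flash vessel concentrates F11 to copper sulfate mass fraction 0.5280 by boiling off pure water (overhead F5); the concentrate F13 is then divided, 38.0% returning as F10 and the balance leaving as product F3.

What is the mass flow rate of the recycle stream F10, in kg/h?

Overall copper sulfate balance (none leaves overhead): copper sulfate in fresh feed = copper sulfate in product, i.e. 648.2×0.276 = (1−0.380)·F13·0.528.
F13 = 178.9/(0.528×0.620) = 546.5 kg/h.
Recycle F10 = 0.380×546.5 = 207.67 kg/h.

207.7 kg/h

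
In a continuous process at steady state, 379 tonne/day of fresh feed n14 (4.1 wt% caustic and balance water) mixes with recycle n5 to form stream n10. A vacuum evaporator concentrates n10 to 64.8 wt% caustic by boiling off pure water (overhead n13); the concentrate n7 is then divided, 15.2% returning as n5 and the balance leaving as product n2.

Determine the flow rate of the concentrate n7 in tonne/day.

28.28 tonne/day

Overall caustic balance (none leaves overhead): caustic in fresh feed = caustic in product, i.e. 379×0.041 = (1−0.152)·n7·0.648.
n7 = 15.539/(0.648×0.848) = 28.278 tonne/day.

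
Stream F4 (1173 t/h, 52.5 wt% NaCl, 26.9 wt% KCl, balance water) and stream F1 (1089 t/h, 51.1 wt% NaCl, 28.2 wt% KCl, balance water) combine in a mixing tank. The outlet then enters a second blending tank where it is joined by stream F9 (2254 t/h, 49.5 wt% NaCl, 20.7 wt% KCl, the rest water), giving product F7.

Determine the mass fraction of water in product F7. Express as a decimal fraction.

0.2522

Overall, product flow = 4516 t/h.
water in = 1173×0.206 + 1089×0.207 + 2254×0.298 = 1138.8 t/h.
water fraction in F7 = 0.2522.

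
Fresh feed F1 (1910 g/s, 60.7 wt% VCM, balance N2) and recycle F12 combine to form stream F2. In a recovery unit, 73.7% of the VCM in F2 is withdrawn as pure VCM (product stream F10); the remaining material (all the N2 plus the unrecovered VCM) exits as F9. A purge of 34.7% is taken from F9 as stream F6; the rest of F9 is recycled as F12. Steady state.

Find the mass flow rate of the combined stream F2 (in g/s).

N2 enters only via F1 and leaves only via the purge: 1910×0.393 = 0.347×(N2 in F9), and the recovery unit passes all N2, so N2 in F2 = N2 in F9 = 2163.2 g/s.
VCM in F2: m_A = 1910×0.607 + (1−0.347)·(1−0.737)·m_A, so m_A = 1159.4/0.8283 = 1399.8 g/s.
F2 = 1399.8 + 2163.2 = 3563 g/s.

3563 g/s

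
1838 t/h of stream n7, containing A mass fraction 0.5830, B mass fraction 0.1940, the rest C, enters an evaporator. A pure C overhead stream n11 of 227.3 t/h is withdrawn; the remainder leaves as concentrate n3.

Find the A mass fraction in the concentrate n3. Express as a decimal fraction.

A is not removed: 1838×0.583 = 1071.6 t/h of A enters n3.
Concentrate = 1838 − 227.3 = 1610.7 t/h.
Mass fraction = 1071.6/1610.7 = 0.6653.

0.6653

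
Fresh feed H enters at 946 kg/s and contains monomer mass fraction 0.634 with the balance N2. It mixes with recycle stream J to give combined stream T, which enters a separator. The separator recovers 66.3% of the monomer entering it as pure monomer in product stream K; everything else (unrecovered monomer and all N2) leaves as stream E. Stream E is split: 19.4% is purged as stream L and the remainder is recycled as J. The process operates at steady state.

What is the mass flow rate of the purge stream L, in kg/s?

N2 enters only via H and leaves only via the purge: 946×0.366 = 0.194×(N2 in E), and the separator passes all N2, so N2 in T = N2 in E = 1784.7 kg/s.
monomer in T: m_A = 946×0.634 + (1−0.194)·(1−0.663)·m_A, so m_A = 599.76/0.7284 = 823.42 kg/s.
E = (1−0.663)×823.42 + 1784.7 = 2062.2 kg/s.
Purge L = 0.194×2062.2 = 400.07 kg/s.

400.1 kg/s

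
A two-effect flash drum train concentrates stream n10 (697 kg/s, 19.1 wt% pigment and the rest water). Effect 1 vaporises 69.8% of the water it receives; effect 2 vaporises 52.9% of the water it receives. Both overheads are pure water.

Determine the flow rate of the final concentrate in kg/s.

213.3 kg/s

water in feed = 697×0.809 = 563.87 kg/s.
After stage 1: water left = (1−0.698)×563.87 = 170.29; stream total = 303.42 kg/s.
After stage 2: water left = (1−0.529)×170.29 = 80.206; final concentrate = 213.33 kg/s.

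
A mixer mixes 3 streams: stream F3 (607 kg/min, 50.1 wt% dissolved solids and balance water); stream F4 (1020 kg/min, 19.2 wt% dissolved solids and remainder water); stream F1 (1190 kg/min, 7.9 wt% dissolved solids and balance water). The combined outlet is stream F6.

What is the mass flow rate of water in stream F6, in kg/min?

water out = water in = 607×0.499 + 1020×0.808 + 1190×0.921 = 2223 kg/min.

2223 kg/min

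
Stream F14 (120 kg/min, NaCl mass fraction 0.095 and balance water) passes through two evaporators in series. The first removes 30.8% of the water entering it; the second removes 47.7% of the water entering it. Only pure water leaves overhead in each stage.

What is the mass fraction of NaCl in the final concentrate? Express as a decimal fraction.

0.225

water in feed = 120×0.905 = 108.6 kg/min.
After stage 1: water left = (1−0.308)×108.6 = 75.151; stream total = 86.551 kg/min.
After stage 2: water left = (1−0.477)×75.151 = 39.304; final concentrate = 50.704 kg/min.
NaCl fraction = 11.4/50.704 = 0.225.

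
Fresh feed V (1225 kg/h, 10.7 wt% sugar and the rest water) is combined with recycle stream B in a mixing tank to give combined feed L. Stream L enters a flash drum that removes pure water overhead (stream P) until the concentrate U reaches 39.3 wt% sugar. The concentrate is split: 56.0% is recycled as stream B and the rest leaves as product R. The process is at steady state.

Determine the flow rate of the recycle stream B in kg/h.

424.5 kg/h

Overall sugar balance (none leaves overhead): sugar in fresh feed = sugar in product, i.e. 1225×0.107 = (1−0.560)·U·0.393.
U = 131.07/(0.393×0.440) = 758.01 kg/h.
Recycle B = 0.560×758.01 = 424.49 kg/h.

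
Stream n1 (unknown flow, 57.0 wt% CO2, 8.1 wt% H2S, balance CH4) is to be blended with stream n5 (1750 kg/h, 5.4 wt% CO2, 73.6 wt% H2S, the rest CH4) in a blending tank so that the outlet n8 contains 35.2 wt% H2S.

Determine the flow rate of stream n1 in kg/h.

Let n1 be the unknown flow. Total out = 1750 + n1.
H2S balance: 1288 + 0.081·n1 = 0.352·(1750 + n1)
(0.081 − 0.352)·n1 = 0.352×1750 − 1288 = -672
n1 = -672 / -0.271 = 2479.7 kg/h

2480 kg/h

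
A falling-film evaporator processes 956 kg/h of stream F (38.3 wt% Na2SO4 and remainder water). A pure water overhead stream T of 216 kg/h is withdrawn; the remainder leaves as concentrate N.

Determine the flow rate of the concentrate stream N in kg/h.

740 kg/h

Concentrate = 956 − 216 = 740 kg/h.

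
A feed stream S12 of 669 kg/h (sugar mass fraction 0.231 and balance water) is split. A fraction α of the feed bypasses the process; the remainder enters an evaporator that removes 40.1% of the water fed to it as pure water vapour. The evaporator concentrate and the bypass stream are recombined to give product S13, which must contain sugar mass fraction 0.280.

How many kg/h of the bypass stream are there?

All 669×0.231 = 154.54 kg/h of sugar reaches S13, so S13 = 154.54/0.280 = 551.92 kg/h and vapour = 117.08 kg/h.
The evaporator receives (1−α)·669 of feed at 0.769 water and removes 0.401 of that water:
0.401×0.769×(1−α)×669 = 117.08
(1−α) = 117.08/206.3 = 0.5675;  α = 0.4325.
Bypass flow = 0.4325×669 = 289.34 kg/h.

289.3 kg/h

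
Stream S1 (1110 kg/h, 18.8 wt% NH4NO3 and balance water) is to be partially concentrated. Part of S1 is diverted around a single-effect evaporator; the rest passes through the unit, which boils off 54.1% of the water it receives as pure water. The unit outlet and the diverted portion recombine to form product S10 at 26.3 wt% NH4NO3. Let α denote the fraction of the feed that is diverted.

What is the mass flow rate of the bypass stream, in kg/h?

389.4 kg/h

All 1110×0.188 = 208.68 kg/h of NH4NO3 reaches S10, so S10 = 208.68/0.263 = 793.46 kg/h and vapour = 316.54 kg/h.
The evaporator receives (1−α)·1110 of feed at 0.812 water and removes 0.541 of that water:
0.541×0.812×(1−α)×1110 = 316.54
(1−α) = 316.54/487.61 = 0.6492;  α = 0.3508.
Bypass flow = 0.3508×1110 = 389.43 kg/h.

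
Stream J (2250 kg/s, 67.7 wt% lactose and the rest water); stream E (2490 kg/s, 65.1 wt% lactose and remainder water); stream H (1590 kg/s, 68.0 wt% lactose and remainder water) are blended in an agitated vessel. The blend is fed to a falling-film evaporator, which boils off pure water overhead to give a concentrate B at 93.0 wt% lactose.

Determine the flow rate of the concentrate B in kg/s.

lactose entering = 2250×0.677 + 2490×0.651 + 1590×0.680 = 4225.4 kg/s.
All lactose reports to B, so B = 4225.4/0.930 = 4543.5 kg/s.

4543 kg/s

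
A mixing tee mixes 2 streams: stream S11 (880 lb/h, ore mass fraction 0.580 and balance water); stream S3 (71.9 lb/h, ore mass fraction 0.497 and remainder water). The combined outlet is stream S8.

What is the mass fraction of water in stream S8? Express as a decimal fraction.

0.426

Total flow out = 880 + 71.9 = 951.9 lb/h.
water in = 880×0.420 + 71.9×0.503 = 405.77 lb/h.
water mass fraction in S8 = 405.77/951.9 = 0.426.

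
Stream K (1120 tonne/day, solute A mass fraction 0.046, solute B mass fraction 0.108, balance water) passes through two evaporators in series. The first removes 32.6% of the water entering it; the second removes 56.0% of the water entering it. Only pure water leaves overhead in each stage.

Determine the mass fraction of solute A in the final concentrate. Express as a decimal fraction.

0.114

water in feed = 1120×0.846 = 947.52 tonne/day.
After stage 1: water left = (1−0.326)×947.52 = 638.63; stream total = 811.11 tonne/day.
After stage 2: water left = (1−0.560)×638.63 = 281; final concentrate = 453.48 tonne/day.
solute A fraction = 51.52/453.48 = 0.114.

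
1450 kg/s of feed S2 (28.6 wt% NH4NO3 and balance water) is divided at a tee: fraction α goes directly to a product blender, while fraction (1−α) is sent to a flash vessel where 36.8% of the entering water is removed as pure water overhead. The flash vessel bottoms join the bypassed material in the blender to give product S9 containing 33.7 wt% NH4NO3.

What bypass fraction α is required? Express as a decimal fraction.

All 1450×0.286 = 414.7 kg/s of NH4NO3 reaches S9, so S9 = 414.7/0.337 = 1230.6 kg/s and vapour = 219.44 kg/s.
The evaporator receives (1−α)·1450 of feed at 0.714 water and removes 0.368 of that water:
0.368×0.714×(1−α)×1450 = 219.44
(1−α) = 219.44/380.99 = 0.5760;  α = 0.4240.

0.424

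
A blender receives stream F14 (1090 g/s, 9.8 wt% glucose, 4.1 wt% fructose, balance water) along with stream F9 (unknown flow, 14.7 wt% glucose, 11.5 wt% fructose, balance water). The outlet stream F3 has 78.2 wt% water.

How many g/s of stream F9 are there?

Let F9 be the unknown flow. Total out = 1090 + F9.
water balance: 938.49 + 0.738·F9 = 0.782·(1090 + F9)
(0.738 − 0.782)·F9 = 0.782×1090 − 938.49 = -86.11
F9 = -86.11 / -0.044 = 1957 g/s

1957 g/s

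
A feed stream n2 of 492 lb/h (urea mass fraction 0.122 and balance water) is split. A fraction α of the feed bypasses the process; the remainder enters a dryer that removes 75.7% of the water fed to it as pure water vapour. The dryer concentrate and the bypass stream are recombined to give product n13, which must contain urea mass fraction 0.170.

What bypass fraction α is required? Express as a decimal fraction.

0.575

All 492×0.122 = 60.024 lb/h of urea reaches n13, so n13 = 60.024/0.170 = 353.08 lb/h and vapour = 138.92 lb/h.
The evaporator receives (1−α)·492 of feed at 0.878 water and removes 0.757 of that water:
0.757×0.878×(1−α)×492 = 138.92
(1−α) = 138.92/327.01 = 0.4248;  α = 0.5752.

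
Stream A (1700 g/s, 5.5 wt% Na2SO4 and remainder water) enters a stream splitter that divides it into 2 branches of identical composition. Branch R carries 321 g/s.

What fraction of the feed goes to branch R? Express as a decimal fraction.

Fraction to R = 321/1700 = 0.1888.

0.189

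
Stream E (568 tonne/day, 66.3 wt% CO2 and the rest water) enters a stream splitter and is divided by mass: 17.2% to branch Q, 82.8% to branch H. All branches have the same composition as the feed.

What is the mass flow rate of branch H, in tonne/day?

Branch H flow = 0.828×568 = 470.3 tonne/day.

470.3 tonne/day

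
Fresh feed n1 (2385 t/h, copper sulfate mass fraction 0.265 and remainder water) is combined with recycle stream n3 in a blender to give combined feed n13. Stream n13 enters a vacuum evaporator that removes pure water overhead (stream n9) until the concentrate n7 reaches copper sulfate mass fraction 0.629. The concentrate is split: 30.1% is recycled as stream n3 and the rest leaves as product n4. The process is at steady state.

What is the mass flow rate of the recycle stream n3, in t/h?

432.7 t/h

Overall copper sulfate balance (none leaves overhead): copper sulfate in fresh feed = copper sulfate in product, i.e. 2385×0.265 = (1−0.301)·n7·0.629.
n7 = 632.02/(0.629×0.699) = 1437.5 t/h.
Recycle n3 = 0.301×1437.5 = 432.69 t/h.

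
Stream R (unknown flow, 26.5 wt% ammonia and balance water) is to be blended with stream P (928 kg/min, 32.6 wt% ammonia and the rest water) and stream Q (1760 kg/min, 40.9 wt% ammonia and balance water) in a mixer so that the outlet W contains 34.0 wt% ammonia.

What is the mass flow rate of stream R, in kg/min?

Let R be the unknown flow. Total out = 2688 + R.
ammonia balance: 1022.4 + 0.265·R = 0.340·(2688 + R)
(0.265 − 0.340)·R = 0.340×2688 − 1022.4 = -108.45
R = -108.45 / -0.075 = 1446 kg/min

1446 kg/min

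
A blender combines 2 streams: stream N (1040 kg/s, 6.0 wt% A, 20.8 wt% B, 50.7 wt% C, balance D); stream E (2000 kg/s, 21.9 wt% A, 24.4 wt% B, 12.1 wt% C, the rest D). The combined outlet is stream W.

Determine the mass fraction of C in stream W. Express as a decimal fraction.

Total flow out = 1040 + 2000 = 3040 kg/s.
C in = 1040×0.507 + 2000×0.121 = 769.28 kg/s.
C mass fraction in W = 769.28/3040 = 0.253.

0.253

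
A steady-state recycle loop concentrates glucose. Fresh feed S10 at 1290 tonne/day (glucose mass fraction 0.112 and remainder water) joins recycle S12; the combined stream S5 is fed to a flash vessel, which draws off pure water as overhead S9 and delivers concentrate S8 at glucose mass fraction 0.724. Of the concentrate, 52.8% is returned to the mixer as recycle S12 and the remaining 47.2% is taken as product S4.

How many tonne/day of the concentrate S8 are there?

Overall glucose balance (none leaves overhead): glucose in fresh feed = glucose in product, i.e. 1290×0.112 = (1−0.528)·S8·0.724.
S8 = 144.48/(0.724×0.472) = 422.79 tonne/day.

422.8 tonne/day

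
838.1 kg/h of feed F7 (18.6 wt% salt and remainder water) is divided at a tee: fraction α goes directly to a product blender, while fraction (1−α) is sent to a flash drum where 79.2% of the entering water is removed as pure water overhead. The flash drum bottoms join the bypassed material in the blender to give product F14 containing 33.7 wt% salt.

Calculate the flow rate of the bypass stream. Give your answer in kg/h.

All 838.1×0.186 = 155.89 kg/h of salt reaches F14, so F14 = 155.89/0.337 = 462.57 kg/h and vapour = 375.53 kg/h.
The evaporator receives (1−α)·838.1 of feed at 0.814 water and removes 0.792 of that water:
0.792×0.814×(1−α)×838.1 = 375.53
(1−α) = 375.53/540.31 = 0.6950;  α = 0.3050.
Bypass flow = 0.3050×838.1 = 255.6 kg/h.

255.6 kg/h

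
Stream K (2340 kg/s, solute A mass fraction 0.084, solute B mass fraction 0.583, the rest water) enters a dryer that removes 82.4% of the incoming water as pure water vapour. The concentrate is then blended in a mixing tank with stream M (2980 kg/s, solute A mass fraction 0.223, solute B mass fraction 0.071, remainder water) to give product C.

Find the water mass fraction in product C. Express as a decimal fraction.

0.479

Vapour removed = 0.824×0.333×2340 = 642.08 kg/s; concentrate = 1697.9 kg/s.
water reaching the mixer = 137.14 (from concentrate) + 2980×0.706 = 2241 kg/s.
Product flow = 1697.9 + 2980 = 4677.9 kg/s; water fraction = 0.479.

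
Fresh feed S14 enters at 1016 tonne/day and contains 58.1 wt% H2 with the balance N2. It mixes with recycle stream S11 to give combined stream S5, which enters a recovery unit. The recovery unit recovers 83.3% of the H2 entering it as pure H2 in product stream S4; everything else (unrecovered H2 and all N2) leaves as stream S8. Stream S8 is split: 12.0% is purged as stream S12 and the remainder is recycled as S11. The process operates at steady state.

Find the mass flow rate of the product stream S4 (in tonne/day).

576.4 tonne/day

H2 in S5: m_A = 1016×0.581 + (1−0.120)·(1−0.833)·m_A, so m_A = 590.3/0.8530 = 691.99 tonne/day.
Product S4 = 0.833×691.99 = 576.43 tonne/day.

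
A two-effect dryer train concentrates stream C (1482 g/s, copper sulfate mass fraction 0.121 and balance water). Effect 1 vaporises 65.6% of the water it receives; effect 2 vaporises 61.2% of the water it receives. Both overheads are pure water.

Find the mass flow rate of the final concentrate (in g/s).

353.2 g/s

water in feed = 1482×0.879 = 1302.7 g/s.
After stage 1: water left = (1−0.656)×1302.7 = 448.12; stream total = 627.44 g/s.
After stage 2: water left = (1−0.612)×448.12 = 173.87; final concentrate = 353.19 g/s.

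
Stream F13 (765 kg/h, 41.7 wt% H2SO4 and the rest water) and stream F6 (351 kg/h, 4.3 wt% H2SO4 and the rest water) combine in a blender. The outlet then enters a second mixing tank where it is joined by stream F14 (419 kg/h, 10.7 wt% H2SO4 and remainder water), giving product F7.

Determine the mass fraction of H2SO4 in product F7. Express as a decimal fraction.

0.247

Overall, product flow = 1535 kg/h.
H2SO4 in = 765×0.417 + 351×0.043 + 419×0.107 = 378.93 kg/h.
H2SO4 fraction in F7 = 0.247.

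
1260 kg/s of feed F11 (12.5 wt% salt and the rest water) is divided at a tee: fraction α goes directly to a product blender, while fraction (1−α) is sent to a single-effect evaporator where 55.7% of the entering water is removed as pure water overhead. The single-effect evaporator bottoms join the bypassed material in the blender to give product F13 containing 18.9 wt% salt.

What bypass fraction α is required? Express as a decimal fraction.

All 1260×0.125 = 157.5 kg/s of salt reaches F13, so F13 = 157.5/0.189 = 833.33 kg/s and vapour = 426.67 kg/s.
The evaporator receives (1−α)·1260 of feed at 0.875 water and removes 0.557 of that water:
0.557×0.875×(1−α)×1260 = 426.67
(1−α) = 426.67/614.09 = 0.6948;  α = 0.3052.

0.305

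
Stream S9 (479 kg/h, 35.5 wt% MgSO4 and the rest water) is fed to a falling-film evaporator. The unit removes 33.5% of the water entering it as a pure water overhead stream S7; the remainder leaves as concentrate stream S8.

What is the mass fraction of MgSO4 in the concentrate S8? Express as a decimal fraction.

0.4528

MgSO4 is not removed: 479×0.355 = 170.04 kg/h of MgSO4 enters S8.
water entering = 479×0.645 = 308.95 kg/h; overhead removed = 0.335×308.95 = 103.5 kg/h.
Concentrate = 479 − 103.5 = 375.5 kg/h.
Mass fraction = 170.04/375.5 = 0.4528.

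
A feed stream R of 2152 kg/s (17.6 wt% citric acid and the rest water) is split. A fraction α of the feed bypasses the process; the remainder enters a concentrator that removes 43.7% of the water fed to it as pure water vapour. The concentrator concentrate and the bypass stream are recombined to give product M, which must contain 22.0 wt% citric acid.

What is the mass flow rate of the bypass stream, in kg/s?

956.7 kg/s

All 2152×0.176 = 378.75 kg/s of citric acid reaches M, so M = 378.75/0.220 = 1721.6 kg/s and vapour = 430.4 kg/s.
The evaporator receives (1−α)·2152 of feed at 0.824 water and removes 0.437 of that water:
0.437×0.824×(1−α)×2152 = 430.4
(1−α) = 430.4/774.91 = 0.5554;  α = 0.4446.
Bypass flow = 0.4446×2152 = 956.74 kg/s.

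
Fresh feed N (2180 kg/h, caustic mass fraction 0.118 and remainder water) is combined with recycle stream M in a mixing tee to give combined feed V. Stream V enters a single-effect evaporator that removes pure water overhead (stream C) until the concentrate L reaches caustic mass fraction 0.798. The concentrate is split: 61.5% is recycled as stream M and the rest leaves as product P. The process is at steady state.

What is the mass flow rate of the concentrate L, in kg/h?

837.3 kg/h

Overall caustic balance (none leaves overhead): caustic in fresh feed = caustic in product, i.e. 2180×0.118 = (1−0.615)·L·0.798.
L = 257.24/(0.798×0.385) = 837.29 kg/h.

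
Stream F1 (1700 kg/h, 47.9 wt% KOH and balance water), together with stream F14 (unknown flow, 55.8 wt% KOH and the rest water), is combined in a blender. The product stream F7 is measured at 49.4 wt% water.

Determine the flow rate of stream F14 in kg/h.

Let F14 be the unknown flow. Total out = 1700 + F14.
water balance: 885.7 + 0.442·F14 = 0.494·(1700 + F14)
(0.442 − 0.494)·F14 = 0.494×1700 − 885.7 = -45.9
F14 = -45.9 / -0.052 = 882.69 kg/h

882.7 kg/h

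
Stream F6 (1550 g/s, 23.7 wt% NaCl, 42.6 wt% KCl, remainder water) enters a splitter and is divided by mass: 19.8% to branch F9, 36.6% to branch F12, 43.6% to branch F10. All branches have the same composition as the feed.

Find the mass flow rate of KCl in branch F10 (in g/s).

287.9 g/s

Branch F10 total = 0.436×1550 = 675.8 g/s.
KCl in F10 = 0.426×675.8 = 287.89 g/s.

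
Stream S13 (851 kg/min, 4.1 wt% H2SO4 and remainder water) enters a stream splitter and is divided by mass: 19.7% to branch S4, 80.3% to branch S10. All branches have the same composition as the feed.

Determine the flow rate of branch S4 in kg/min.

Branch S4 flow = 0.197×851 = 167.65 kg/min.

167.6 kg/min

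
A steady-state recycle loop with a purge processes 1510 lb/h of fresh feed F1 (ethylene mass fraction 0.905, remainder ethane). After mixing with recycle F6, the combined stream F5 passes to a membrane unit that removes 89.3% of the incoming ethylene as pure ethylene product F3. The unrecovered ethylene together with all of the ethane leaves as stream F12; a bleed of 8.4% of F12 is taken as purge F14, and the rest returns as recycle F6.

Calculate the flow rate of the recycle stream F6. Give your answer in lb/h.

ethane enters only via F1 and leaves only via the purge: 1510×0.095 = 0.084×(ethane in F12), and the membrane unit passes all ethane, so ethane in F5 = ethane in F12 = 1707.7 lb/h.
ethylene in F5: m_A = 1510×0.905 + (1−0.084)·(1−0.893)·m_A, so m_A = 1366.5/0.9020 = 1515 lb/h.
F12 = (1−0.893)×1515 + 1707.7 = 1869.8 lb/h.
Recycle F6 = (1−0.084)×1869.8 = 1712.8 lb/h.

1713 lb/h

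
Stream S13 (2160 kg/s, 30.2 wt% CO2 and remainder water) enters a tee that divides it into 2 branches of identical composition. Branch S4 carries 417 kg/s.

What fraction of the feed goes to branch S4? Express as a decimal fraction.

Fraction to S4 = 417/2160 = 0.1931.

0.193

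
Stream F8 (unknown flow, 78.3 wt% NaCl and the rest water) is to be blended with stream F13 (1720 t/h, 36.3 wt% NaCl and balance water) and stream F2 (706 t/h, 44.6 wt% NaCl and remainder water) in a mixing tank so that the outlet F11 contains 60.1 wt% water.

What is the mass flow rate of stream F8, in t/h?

74.84 t/h

Let F8 be the unknown flow. Total out = 2426 + F8.
water balance: 1486.8 + 0.217·F8 = 0.601·(2426 + F8)
(0.217 − 0.601)·F8 = 0.601×2426 − 1486.8 = -28.738
F8 = -28.738 / -0.384 = 74.839 t/h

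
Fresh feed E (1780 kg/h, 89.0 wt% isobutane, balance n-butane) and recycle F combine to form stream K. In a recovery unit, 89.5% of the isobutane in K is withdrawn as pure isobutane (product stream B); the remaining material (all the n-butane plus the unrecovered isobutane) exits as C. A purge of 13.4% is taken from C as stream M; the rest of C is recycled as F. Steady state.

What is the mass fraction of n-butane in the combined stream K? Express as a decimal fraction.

n-butane enters only via E and leaves only via the purge: 1780×0.110 = 0.134×(n-butane in C), and the recovery unit passes all n-butane, so n-butane in K = n-butane in C = 1461.2 kg/h.
isobutane in K: m_A = 1780×0.890 + (1−0.134)·(1−0.895)·m_A, so m_A = 1584.2/0.9091 = 1742.7 kg/h.
K = 1742.7 + 1461.2 = 3203.9 kg/h.
n-butane fraction in K = 1461.2/3203.9 = 0.456.

0.456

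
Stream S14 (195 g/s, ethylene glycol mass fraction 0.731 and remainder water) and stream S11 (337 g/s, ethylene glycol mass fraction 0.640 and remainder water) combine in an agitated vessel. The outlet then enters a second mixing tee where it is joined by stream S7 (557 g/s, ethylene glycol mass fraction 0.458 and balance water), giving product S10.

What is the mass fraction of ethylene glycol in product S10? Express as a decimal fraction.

0.563

Overall, product flow = 1089 g/s.
ethylene glycol in = 195×0.731 + 337×0.640 + 557×0.458 = 613.33 g/s.
ethylene glycol fraction in S10 = 0.563.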